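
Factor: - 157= - 157^1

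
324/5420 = 81/1355 = 0.06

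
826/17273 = 826/17273=0.05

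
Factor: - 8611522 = -2^1*19^1*23^1* 59^1*167^1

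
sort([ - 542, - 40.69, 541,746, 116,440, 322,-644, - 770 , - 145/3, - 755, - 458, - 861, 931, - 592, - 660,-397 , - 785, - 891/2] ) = [ - 861, - 785,  -  770  , - 755, - 660, - 644 ,- 592,  -  542,  -  458, - 891/2, - 397, - 145/3,-40.69 , 116 , 322 , 440, 541,  746,931 ]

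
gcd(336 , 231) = 21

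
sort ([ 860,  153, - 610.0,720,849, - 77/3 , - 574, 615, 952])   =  [ - 610.0,  -  574, - 77/3,153,615, 720,849,860, 952 ]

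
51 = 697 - 646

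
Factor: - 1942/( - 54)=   971/27= 3^( - 3)*971^1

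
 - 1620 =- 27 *60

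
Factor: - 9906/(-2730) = 127/35 =5^( - 1)*7^( - 1 )*127^1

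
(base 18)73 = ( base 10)129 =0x81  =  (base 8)201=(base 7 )243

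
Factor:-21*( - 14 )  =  294  =  2^1*3^1*7^2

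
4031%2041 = 1990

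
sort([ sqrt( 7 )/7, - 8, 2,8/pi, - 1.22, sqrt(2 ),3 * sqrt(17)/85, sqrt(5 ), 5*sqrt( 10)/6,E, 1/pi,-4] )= [ - 8,-4, - 1.22,3*sqrt( 17)/85, 1/pi, sqrt( 7)/7, sqrt( 2 ),2, sqrt( 5), 8/pi, 5*sqrt(10)/6, E]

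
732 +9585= 10317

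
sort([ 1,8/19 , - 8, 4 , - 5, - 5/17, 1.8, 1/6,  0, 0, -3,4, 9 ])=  [ - 8, - 5, - 3, - 5/17, 0,  0, 1/6,8/19,  1, 1.8, 4, 4, 9] 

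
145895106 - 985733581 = - 839838475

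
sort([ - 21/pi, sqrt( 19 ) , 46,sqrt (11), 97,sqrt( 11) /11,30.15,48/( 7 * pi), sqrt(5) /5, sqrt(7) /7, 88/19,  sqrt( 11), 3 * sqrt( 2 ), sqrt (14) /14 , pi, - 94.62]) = [ - 94.62, - 21/pi, sqrt ( 14) /14, sqrt( 11 )/11, sqrt( 7 ) /7, sqrt(5) /5,48/( 7 * pi) , pi,sqrt( 11), sqrt( 11) , 3*sqrt( 2), sqrt( 19 ), 88/19, 30.15,46, 97]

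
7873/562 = 14+5/562 = 14.01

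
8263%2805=2653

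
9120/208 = 43 + 11/13=43.85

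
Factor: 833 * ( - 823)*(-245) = 5^1* 7^4* 17^1 * 823^1 =167961955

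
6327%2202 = 1923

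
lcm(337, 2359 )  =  2359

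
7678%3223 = 1232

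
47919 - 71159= -23240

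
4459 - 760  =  3699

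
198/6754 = 9/307 = 0.03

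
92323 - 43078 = 49245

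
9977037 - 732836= 9244201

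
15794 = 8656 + 7138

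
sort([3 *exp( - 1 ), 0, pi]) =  [ 0,3 * exp(-1), pi]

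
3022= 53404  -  50382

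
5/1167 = 5/1167 = 0.00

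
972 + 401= 1373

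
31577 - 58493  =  -26916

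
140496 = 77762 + 62734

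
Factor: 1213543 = 83^1*14621^1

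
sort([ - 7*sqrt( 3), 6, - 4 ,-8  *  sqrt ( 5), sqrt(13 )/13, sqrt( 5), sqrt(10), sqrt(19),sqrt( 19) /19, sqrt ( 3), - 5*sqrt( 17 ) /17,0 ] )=[ - 8*sqrt ( 5), - 7*sqrt(3 ),  -  4, - 5*sqrt( 17) /17,0, sqrt(19) /19,sqrt(13) /13, sqrt(3) , sqrt (5),  sqrt( 10 ),sqrt( 19 ),6 ] 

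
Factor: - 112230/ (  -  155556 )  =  2^(- 1)*5^1*43^1 * 149^( - 1 )  =  215/298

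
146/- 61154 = - 73/30577 = - 0.00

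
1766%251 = 9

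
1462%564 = 334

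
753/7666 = 753/7666 = 0.10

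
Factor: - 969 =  -3^1*17^1*19^1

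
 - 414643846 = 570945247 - 985589093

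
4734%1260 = 954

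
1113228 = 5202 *214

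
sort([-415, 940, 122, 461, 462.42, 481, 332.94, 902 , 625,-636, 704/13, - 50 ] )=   [-636, - 415 ,  -  50, 704/13, 122, 332.94,461, 462.42, 481, 625, 902,940 ]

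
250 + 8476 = 8726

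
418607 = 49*8543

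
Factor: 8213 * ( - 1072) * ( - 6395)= 2^4 * 5^1*43^1*67^1 * 191^1*1279^1 = 56303728720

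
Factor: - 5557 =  - 5557^1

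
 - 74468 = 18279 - 92747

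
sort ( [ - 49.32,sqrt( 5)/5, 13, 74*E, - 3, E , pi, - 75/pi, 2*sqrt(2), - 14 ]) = [-49.32,-75/pi, - 14, - 3,sqrt(5 )/5, E,2 *sqrt( 2), pi,13, 74*E] 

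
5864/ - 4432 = - 733/554 = -1.32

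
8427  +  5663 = 14090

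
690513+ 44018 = 734531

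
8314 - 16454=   -8140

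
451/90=451/90 = 5.01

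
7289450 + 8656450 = 15945900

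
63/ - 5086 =  -  1+5023/5086 =- 0.01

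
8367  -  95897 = -87530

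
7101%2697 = 1707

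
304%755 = 304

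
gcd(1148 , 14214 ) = 2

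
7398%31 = 20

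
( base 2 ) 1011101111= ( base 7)2122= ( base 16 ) 2EF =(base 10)751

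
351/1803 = 117/601=   0.19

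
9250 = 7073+2177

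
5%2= 1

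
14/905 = 14/905 = 0.02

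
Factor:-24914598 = -2^1*3^1*4152433^1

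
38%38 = 0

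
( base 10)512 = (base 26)ji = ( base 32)G0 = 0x200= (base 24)L8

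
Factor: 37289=7^2*761^1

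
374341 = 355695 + 18646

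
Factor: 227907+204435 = 2^1*3^2*24019^1 = 432342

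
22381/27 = 828 + 25/27 = 828.93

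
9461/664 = 9461/664= 14.25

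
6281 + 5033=11314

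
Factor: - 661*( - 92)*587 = 35696644 =2^2 * 23^1*587^1*661^1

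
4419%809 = 374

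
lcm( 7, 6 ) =42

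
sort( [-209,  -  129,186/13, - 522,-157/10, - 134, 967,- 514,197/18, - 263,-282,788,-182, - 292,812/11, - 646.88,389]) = [ - 646.88,-522, - 514,-292, - 282, - 263, -209,-182, - 134,-129, -157/10,197/18 , 186/13,812/11,389, 788,967]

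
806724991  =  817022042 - 10297051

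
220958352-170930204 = 50028148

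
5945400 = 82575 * 72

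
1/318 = 1/318 = 0.00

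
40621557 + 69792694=110414251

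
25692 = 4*6423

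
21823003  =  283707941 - 261884938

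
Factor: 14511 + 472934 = 5^1*7^1* 19^1*733^1 =487445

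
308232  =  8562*36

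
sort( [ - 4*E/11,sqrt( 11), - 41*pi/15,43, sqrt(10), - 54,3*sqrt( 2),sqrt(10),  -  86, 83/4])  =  [-86 ,-54, - 41* pi/15, - 4*E/11, sqrt( 10), sqrt( 10),  sqrt(11), 3 * sqrt(2),83/4, 43 ] 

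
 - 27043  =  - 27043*1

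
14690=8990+5700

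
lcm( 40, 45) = 360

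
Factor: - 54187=-7^1 * 7741^1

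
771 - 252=519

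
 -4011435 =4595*( - 873)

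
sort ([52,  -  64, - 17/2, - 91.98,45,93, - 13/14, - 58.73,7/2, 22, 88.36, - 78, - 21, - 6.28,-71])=[-91.98,-78, - 71, -64,-58.73, - 21, - 17/2,-6.28,-13/14, 7/2, 22 , 45,52,88.36,93 ]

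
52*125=6500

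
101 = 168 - 67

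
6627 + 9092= 15719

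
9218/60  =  153  +  19/30 =153.63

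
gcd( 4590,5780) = 170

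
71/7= 10 +1/7 = 10.14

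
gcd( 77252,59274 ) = 178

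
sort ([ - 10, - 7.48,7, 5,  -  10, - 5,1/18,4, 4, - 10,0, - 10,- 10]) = [ - 10, - 10, - 10, - 10, - 10,-7.48, - 5 , 0,1/18,4, 4, 5,7]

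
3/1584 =1/528 = 0.00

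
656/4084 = 164/1021 =0.16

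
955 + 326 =1281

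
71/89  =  71/89 = 0.80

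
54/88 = 27/44= 0.61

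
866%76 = 30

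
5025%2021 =983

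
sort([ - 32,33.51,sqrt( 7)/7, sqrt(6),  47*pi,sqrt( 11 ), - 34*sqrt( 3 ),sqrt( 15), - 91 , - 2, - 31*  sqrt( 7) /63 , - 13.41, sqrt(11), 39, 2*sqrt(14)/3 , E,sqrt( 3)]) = [ - 91, - 34*sqrt( 3), - 32, - 13.41,  -  2, - 31*sqrt(7)/63, sqrt(7 ) /7 , sqrt( 3 ), sqrt(6),2*sqrt( 14)/3, E,sqrt( 11 ), sqrt(11), sqrt( 15), 33.51, 39, 47*pi ] 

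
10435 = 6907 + 3528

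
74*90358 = 6686492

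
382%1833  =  382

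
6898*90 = 620820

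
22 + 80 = 102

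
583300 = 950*614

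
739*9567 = 7070013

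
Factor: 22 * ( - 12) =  - 2^3*3^1*11^1= - 264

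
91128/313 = 291+45/313 = 291.14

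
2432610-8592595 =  - 6159985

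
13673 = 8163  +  5510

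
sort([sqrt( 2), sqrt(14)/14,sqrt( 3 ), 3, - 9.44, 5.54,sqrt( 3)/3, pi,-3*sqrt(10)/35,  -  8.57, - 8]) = [-9.44,  -  8.57,  -  8, - 3 *sqrt(10 )/35,sqrt( 14 ) /14, sqrt(3 ) /3, sqrt( 2 ), sqrt ( 3 ), 3,pi, 5.54] 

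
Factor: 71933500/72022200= 2^(- 1)*3^( - 1)*5^1*17^(-1 )*23^( - 1 ) *47^1*307^(-1)*3061^1 = 719335/720222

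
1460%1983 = 1460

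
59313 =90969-31656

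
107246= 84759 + 22487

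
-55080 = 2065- 57145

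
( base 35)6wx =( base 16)2137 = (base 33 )7QM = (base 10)8503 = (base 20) 1153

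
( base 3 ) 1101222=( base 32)101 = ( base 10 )1025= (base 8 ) 2001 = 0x401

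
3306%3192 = 114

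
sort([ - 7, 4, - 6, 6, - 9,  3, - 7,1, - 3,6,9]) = [  -  9 , - 7, - 7, - 6, - 3, 1,3,4,6, 6, 9]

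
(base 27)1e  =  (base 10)41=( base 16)29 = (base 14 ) 2D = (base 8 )51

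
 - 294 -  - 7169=6875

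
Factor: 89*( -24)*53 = - 113208  =  -  2^3*3^1*53^1*89^1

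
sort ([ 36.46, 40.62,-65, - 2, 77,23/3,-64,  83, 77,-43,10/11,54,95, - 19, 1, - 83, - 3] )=[ - 83,-65, - 64 , - 43, - 19, - 3 , - 2, 10/11 , 1,23/3,36.46, 40.62,54 , 77,77,  83, 95]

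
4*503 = 2012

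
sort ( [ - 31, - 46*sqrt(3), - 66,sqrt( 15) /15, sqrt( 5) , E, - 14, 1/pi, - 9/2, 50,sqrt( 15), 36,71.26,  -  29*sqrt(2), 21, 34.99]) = [ - 46 *sqrt(  3 ), - 66, - 29* sqrt ( 2),  -  31, - 14, - 9/2,sqrt( 15 )/15,1/pi, sqrt(5),E,sqrt( 15), 21, 34.99, 36, 50,71.26]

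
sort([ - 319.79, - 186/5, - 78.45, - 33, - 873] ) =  [-873, -319.79,-78.45, - 186/5, - 33 ]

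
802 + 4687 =5489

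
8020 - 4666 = 3354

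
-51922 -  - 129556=77634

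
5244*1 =5244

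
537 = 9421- 8884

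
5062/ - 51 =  - 100  +  38/51  =  - 99.25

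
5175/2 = 2587 + 1/2 = 2587.50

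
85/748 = 5/44 = 0.11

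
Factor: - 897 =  - 3^1*13^1*23^1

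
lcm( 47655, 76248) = 381240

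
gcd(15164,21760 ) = 68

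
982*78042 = 76637244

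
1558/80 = 19 + 19/40 = 19.48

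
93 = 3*31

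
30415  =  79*385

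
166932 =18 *9274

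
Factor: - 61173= - 3^2*7^1*971^1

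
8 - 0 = 8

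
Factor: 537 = 3^1*179^1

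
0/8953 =0 = 0.00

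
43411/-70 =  -621+59/70 = - 620.16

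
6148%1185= 223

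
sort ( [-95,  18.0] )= [ -95,18.0]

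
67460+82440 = 149900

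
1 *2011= 2011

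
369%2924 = 369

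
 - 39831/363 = -110 + 3/11 = - 109.73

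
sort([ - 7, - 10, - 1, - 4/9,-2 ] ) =[ - 10, - 7, - 2,-1, - 4/9 ] 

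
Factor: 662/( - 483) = - 2^1*3^ ( - 1)*7^( - 1)*23^( - 1 )*331^1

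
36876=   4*9219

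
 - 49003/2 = - 49003/2 = - 24501.50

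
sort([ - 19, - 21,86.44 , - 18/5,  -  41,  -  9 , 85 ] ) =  [-41, - 21, - 19 , - 9, - 18/5 , 85,86.44] 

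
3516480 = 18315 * 192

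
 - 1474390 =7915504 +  - 9389894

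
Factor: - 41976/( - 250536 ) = 159/949 =3^1*13^( - 1)*53^1* 73^(  -  1) 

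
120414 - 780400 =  - 659986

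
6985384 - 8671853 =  -1686469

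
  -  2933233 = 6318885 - 9252118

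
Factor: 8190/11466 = 5^1*7^( - 1 )  =  5/7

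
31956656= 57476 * 556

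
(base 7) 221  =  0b1110001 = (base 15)78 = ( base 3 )11012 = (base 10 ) 113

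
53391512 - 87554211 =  - 34162699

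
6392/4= 1598 = 1598.00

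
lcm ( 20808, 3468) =20808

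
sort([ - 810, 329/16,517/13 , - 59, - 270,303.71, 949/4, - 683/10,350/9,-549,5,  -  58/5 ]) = [ - 810, - 549,  -  270 , -683/10, - 59, - 58/5, 5,329/16, 350/9,517/13, 949/4, 303.71]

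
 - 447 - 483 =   -  930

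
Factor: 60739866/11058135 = 2^1 * 3^1*5^( - 1 )*29^ ( - 1)*37^1*2311^( - 1 ) *8291^1 = 1840602/335095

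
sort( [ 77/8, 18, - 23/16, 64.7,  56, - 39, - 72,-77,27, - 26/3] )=[ - 77, -72,  -  39,-26/3, - 23/16, 77/8,18 , 27,  56,64.7]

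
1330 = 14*95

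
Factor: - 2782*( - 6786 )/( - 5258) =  - 2^1*3^2*11^(- 1)*13^2* 29^1*107^1*239^( - 1) = - 9439326/2629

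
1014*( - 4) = -4056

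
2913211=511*5701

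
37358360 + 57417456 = 94775816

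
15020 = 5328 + 9692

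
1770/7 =252+6/7 =252.86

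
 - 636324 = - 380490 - 255834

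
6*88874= 533244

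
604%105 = 79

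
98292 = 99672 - 1380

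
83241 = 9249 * 9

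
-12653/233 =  - 12653/233 = - 54.30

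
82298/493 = 82298/493 = 166.93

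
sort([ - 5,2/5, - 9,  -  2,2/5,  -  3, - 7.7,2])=[ - 9, - 7.7, - 5 , - 3, - 2,  2/5,2/5, 2]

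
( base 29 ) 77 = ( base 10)210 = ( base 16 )d2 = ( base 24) 8I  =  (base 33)6C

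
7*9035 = 63245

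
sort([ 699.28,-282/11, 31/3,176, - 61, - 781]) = [ - 781 ,-61, - 282/11,31/3,176, 699.28]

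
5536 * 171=946656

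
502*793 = 398086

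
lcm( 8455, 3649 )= 346655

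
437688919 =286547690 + 151141229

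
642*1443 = 926406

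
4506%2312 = 2194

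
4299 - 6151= - 1852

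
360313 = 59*6107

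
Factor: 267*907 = 3^1*89^1*907^1 = 242169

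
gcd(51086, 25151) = 7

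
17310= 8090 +9220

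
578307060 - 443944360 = 134362700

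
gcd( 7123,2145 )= 1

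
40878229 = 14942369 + 25935860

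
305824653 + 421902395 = 727727048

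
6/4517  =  6/4517 = 0.00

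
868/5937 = 868/5937 = 0.15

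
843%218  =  189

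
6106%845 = 191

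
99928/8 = 12491 = 12491.00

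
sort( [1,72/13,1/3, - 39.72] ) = [ -39.72,1/3,1,72/13 ]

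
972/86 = 11 + 13/43=11.30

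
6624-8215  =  -1591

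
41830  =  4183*10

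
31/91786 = 31/91786  =  0.00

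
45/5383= 45/5383  =  0.01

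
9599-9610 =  - 11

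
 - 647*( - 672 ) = 434784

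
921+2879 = 3800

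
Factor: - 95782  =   -2^1*83^1*577^1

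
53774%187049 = 53774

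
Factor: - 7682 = -2^1 * 23^1*167^1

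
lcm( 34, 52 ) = 884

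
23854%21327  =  2527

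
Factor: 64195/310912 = 2^( - 7 )*5^1*7^( - 1) * 37^1 = 185/896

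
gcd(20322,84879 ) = 9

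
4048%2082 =1966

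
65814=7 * 9402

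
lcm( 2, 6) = 6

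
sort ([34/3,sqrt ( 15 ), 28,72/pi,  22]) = [sqrt( 15),34/3,22 , 72/pi,28]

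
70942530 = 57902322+13040208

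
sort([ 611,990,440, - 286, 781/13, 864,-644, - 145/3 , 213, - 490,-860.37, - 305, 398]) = [ - 860.37, - 644,- 490,  -  305,-286,  -  145/3,781/13, 213 , 398,440,611, 864,  990 ]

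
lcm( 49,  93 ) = 4557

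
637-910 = -273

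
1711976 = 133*12872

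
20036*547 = 10959692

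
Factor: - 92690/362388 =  - 2^( - 1 ) * 3^( - 1)*5^1*31^1 * 101^( - 1)= - 155/606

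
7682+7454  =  15136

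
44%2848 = 44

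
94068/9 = 10452 = 10452.00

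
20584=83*248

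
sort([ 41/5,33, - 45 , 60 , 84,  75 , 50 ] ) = [ - 45,41/5, 33, 50,60 , 75,84]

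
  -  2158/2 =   -  1079 = - 1079.00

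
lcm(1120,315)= 10080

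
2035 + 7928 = 9963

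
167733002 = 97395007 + 70337995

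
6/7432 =3/3716 = 0.00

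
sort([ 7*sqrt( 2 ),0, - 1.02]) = [ - 1.02,0,7*sqrt ( 2)] 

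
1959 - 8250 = - 6291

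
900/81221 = 900/81221 = 0.01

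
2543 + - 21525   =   - 18982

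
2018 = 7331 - 5313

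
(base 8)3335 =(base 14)8D7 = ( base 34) 1HN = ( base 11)1358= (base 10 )1757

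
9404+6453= 15857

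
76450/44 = 3475/2 = 1737.50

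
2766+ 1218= 3984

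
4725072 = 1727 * 2736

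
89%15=14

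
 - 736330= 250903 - 987233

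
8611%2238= 1897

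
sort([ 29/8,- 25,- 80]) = [ - 80, - 25,29/8 ]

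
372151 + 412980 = 785131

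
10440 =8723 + 1717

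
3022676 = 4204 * 719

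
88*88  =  7744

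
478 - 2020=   -1542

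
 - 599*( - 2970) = 1779030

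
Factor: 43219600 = 2^4 * 5^2*167^1*647^1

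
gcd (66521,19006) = 9503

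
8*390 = 3120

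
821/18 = 821/18 = 45.61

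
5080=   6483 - 1403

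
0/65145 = 0 = 0.00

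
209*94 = 19646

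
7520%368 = 160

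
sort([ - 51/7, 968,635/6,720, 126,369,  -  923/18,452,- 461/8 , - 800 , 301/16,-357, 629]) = [ - 800, - 357, - 461/8,  -  923/18, - 51/7, 301/16,635/6, 126, 369, 452,629, 720, 968] 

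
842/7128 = 421/3564= 0.12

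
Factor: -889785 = - 3^4 * 5^1*13^3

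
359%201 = 158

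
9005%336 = 269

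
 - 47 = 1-48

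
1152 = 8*144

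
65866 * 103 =6784198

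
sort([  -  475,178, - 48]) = [-475, - 48, 178] 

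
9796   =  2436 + 7360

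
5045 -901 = 4144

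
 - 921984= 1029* (  -  896 ) 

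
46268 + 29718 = 75986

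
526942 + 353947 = 880889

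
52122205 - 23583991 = 28538214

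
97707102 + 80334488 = 178041590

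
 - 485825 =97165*( - 5 )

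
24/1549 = 24/1549 =0.02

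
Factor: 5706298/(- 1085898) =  - 3^( - 1 )*11^( - 1)*13^1 * 41^1 * 53^1*101^1*16453^( - 1 )  =  - 2853149/542949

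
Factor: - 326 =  - 2^1 * 163^1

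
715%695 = 20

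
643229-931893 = -288664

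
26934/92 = 13467/46 = 292.76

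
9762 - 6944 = 2818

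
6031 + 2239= 8270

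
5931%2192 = 1547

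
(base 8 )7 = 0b111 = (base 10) 7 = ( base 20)7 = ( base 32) 7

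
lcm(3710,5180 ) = 274540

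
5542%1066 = 212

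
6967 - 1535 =5432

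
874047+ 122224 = 996271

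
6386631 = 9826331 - 3439700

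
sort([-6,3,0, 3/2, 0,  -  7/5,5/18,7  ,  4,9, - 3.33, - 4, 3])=[-6,  -  4, - 3.33, - 7/5, 0, 0, 5/18,3/2,3,3,4,7,9] 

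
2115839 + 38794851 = 40910690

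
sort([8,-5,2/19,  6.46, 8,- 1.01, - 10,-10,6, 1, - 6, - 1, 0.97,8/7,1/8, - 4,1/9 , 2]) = [  -  10, - 10 , - 6, -5, - 4,  -  1.01,  -  1,  2/19,1/9, 1/8, 0.97,1,8/7,2,6, 6.46,8,8]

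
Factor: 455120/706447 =2^4*5^1*7^( - 1)* 43^( - 1)*2347^( - 1)*5689^1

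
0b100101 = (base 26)1b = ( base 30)17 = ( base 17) 23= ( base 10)37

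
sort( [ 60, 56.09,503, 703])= [ 56.09, 60, 503, 703 ] 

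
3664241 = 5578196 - 1913955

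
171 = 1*171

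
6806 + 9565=16371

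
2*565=1130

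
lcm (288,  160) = 1440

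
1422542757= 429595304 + 992947453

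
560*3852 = 2157120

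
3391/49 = 69 + 10/49 =69.20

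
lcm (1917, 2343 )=21087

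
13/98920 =13/98920= 0.00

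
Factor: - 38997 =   -  3^2*7^1*619^1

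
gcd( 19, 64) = 1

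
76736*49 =3760064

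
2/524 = 1/262 = 0.00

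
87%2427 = 87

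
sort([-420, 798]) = [-420, 798]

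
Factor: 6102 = 2^1*3^3*113^1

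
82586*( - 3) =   -  247758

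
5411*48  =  259728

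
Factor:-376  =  -2^3*47^1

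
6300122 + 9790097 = 16090219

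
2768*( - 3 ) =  - 8304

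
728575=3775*193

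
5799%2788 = 223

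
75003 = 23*3261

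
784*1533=1201872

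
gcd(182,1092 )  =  182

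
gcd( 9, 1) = 1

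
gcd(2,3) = 1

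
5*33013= 165065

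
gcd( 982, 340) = 2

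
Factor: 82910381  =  2027^1*40903^1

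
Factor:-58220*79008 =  - 2^7*3^1*5^1 *41^1*71^1*823^1  =  - 4599845760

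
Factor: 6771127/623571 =3^( - 1 )*11^1*13^( - 1)*59^( - 1)*271^( - 1)*615557^1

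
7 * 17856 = 124992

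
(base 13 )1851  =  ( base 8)7037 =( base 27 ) 4PO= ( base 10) 3615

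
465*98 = 45570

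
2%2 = 0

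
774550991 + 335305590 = 1109856581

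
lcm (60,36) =180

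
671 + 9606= 10277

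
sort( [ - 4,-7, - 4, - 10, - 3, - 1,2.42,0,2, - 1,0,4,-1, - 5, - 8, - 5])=[ - 10,-8, - 7, - 5, - 5,  -  4,  -  4,-3, - 1, - 1, - 1 , 0,0, 2,2.42,4]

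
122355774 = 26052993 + 96302781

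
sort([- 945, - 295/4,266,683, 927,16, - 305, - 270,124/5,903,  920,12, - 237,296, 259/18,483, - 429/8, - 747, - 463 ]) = [ - 945, -747, - 463 , - 305, - 270, - 237, - 295/4, - 429/8,12,259/18,  16,124/5, 266, 296, 483, 683,903, 920,927] 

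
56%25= 6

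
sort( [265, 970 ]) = [ 265, 970] 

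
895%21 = 13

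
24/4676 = 6/1169 = 0.01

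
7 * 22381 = 156667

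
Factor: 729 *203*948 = 2^2* 3^7 * 7^1*29^1*79^1=140291676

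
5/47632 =5/47632 =0.00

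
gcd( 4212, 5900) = 4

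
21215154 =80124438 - 58909284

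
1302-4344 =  - 3042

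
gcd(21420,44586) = 18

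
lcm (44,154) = 308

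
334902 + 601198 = 936100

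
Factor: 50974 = 2^1*7^1*11^1* 331^1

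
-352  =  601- 953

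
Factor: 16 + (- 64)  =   - 48 = - 2^4*3^1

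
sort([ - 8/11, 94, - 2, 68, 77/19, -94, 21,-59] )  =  [ - 94, - 59, - 2, - 8/11,77/19, 21 , 68,94 ] 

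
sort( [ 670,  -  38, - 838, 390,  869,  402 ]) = [-838,- 38,  390,402,  670, 869]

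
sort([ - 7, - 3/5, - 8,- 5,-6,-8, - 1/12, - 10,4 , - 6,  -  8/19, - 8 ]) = [ - 10,-8,-8,-8, - 7, - 6, - 6,  -  5,-3/5, - 8/19, - 1/12, 4]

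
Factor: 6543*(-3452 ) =  -  2^2*3^2*727^1 * 863^1 = -22586436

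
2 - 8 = - 6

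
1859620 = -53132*(-35) 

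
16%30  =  16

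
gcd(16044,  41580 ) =84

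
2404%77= 17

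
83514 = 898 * 93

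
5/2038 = 5/2038 = 0.00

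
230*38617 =8881910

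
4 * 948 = 3792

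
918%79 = 49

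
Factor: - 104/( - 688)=2^( - 1 )*13^1 * 43^( - 1) = 13/86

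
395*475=187625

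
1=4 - 3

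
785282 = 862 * 911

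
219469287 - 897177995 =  - 677708708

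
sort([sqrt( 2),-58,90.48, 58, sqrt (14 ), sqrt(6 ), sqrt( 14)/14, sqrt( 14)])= [ - 58,sqrt ( 14 ) /14,  sqrt( 2), sqrt(6 ),sqrt( 14) , sqrt(14 ), 58,90.48]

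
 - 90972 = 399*( - 228)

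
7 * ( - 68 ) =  - 476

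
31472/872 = 3934/109= 36.09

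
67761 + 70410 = 138171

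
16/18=8/9 = 0.89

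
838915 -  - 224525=1063440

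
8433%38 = 35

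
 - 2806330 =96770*( - 29 ) 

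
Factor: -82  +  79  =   - 3 = - 3^1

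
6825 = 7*975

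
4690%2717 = 1973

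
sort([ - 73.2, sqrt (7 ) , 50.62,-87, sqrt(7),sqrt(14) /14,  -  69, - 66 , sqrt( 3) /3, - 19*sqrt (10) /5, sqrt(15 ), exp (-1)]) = [ - 87, - 73.2, - 69, - 66, - 19*sqrt (10) /5,  sqrt( 14)/14, exp( - 1), sqrt( 3 )/3, sqrt(7) , sqrt(7),sqrt ( 15 ), 50.62]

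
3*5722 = 17166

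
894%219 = 18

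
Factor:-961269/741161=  -3^1*71^1*163^( -1)*4513^1*4547^( - 1) 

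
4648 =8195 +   -  3547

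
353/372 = 353/372 = 0.95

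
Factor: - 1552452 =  - 2^2*3^1*11^1*19^1*619^1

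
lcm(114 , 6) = 114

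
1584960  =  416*3810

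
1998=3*666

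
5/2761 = 5/2761 = 0.00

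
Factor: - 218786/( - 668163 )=278/849 =2^1*3^( - 1) * 139^1*283^( - 1) 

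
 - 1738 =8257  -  9995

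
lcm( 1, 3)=3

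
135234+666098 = 801332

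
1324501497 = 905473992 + 419027505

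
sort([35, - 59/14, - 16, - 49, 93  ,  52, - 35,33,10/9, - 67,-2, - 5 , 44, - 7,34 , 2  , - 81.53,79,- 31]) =[ - 81.53, - 67, - 49,  -  35, - 31, - 16,  -  7, - 5, - 59/14, - 2, 10/9, 2 , 33,34, 35,44, 52, 79,93]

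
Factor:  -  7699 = - 7699^1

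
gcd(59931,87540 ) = 3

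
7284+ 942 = 8226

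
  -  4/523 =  - 1 + 519/523 = - 0.01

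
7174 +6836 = 14010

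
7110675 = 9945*715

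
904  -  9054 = -8150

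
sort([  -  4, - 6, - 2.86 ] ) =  [ - 6, - 4, - 2.86] 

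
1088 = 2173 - 1085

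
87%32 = 23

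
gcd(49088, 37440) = 832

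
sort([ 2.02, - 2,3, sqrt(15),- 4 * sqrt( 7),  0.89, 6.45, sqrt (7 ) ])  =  [  -  4*sqrt(7 ), - 2, 0.89, 2.02, sqrt( 7 ) , 3,sqrt( 15), 6.45]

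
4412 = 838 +3574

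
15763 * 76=1197988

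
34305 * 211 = 7238355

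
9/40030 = 9/40030=0.00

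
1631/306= 5 + 101/306 = 5.33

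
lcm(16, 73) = 1168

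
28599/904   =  31 + 575/904 = 31.64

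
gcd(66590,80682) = 2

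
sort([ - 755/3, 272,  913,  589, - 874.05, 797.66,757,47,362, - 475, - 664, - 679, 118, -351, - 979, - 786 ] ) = [ - 979, - 874.05,-786, - 679 ,-664,-475, - 351, - 755/3,47,118,272 , 362,589,757,797.66,913]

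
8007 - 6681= 1326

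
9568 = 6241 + 3327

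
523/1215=523/1215 = 0.43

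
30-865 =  -835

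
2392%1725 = 667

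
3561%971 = 648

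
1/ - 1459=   -  1/1459 = - 0.00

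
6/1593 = 2/531= 0.00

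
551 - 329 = 222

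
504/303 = 1 + 67/101 = 1.66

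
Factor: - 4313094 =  - 2^1*3^1* 449^1*1601^1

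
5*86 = 430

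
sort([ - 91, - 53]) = [ - 91, - 53 ] 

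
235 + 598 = 833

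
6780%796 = 412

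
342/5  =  68 + 2/5  =  68.40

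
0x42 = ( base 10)66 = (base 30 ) 26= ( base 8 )102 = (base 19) 39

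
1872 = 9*208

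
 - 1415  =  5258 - 6673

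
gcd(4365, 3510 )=45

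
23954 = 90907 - 66953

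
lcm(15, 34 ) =510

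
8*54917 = 439336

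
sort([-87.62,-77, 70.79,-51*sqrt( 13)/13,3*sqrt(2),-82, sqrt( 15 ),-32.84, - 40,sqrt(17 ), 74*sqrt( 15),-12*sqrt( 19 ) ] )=[ -87.62, - 82, - 77, - 12*sqrt( 19), - 40, - 32.84, - 51*sqrt(13)/13, sqrt (15), sqrt( 17 ), 3*sqrt( 2), 70.79, 74*sqrt( 15)] 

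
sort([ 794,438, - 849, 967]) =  [ - 849,438, 794, 967]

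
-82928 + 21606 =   -  61322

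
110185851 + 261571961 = 371757812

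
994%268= 190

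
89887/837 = 89887/837 = 107.39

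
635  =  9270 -8635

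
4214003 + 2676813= 6890816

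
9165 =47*195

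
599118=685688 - 86570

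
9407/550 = 9407/550 = 17.10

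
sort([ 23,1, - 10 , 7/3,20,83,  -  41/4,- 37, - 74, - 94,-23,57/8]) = [ - 94,-74, - 37, - 23,  -  41/4, - 10,1,7/3,57/8, 20, 23 , 83]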